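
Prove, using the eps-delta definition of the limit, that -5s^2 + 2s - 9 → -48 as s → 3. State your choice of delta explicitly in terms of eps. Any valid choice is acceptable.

Let eps > 0 be given. We want delta > 0 such that 0 < |s − 3| < delta implies |(-5s^2 + 2s - 9) + 48| < eps.
(-5s^2 + 2s - 9) + 48 = -5s^2 + 2s + 39 = (s − 3)(-5s - 13).
So |(-5s^2 + 2s - 9) + 48| = |s − 3|·|-5s - 13|.
Assume first that |s − 3| < 2, so |s| < 5. Then |-5s - 13| ≤ 5·5 + 13 = 38.
Hence |(-5s^2 + 2s - 9) + 48| ≤ 38|s − 3| < eps provided |s − 3| < eps/38.
Choosing delta = min(2, eps/38) ensures both conditions, hence |(-5s^2 + 2s - 9) + 48| < eps.

delta = min(2, eps/38)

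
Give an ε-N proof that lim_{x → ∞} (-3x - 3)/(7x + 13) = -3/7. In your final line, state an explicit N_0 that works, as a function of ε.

N_0 = (18/49)/ε

Let ε > 0 be given. We seek N_0 > 0 such that x > N_0 implies |(-3x - 3)/(7x + 13) + 3/7| < ε.
(-3x - 3)/(7x + 13) + 3/7 = (7(-3x - 3) − (-3)(7x + 13)) / (7(7x + 13)) = 18/(7(7x + 13)).
For x > 0 we have 7x + 13 > 7x, so |(-3x - 3)/(7x + 13) + 3/7| = 18/(7(7x + 13)) < 18/(7·7x) = (18/49)/x.
Thus |(-3x - 3)/(7x + 13) + 3/7| < ε whenever x > (18/49)/ε.
Take N_0 = (18/49)/ε. If x > N_0 then |(-3x - 3)/(7x + 13) + 3/7| < (18/49)/x < ε.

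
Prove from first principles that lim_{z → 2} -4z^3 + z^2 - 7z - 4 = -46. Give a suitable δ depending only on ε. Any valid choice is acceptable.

Suppose ε > 0. We want δ > 0 such that 0 < |z − 2| < δ implies |(-4z^3 + z^2 - 7z - 4) + 46| < ε.
(-4z^3 + z^2 - 7z - 4) + 46 = -4z^3 + z^2 - 7z + 42 = (z − 2)(-4z^2 - 7z - 21).
So |(-4z^3 + z^2 - 7z - 4) + 46| = |z − 2|·|-4z^2 - 7z - 21|.
Require δ ≤ 2. Then |z − 2| < 2 gives |z| < 4, and by the triangle inequality |-4z^2 - 7z - 21| ≤ 4·4^2 + 7·4 + 21 = 113.
Hence |(-4z^3 + z^2 - 7z - 4) + 46| ≤ 113|z − 2| < ε provided |z − 2| < ε/113.
Take δ = min(2, ε/113). Then 0 < |z − 2| < δ gives both |z − 2| < 2 and |z − 2| < ε/113, so |(-4z^3 + z^2 - 7z - 4) + 46| < ε.

δ = min(2, ε/113)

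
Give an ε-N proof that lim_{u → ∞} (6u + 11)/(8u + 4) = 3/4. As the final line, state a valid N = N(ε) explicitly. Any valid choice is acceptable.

Suppose ε > 0. We seek N > 0 such that u > N implies |(6u + 11)/(8u + 4) − (3/4)| < ε.
(6u + 11)/(8u + 4) − (3/4) = (8(6u + 11) − 6(8u + 4)) / (8(8u + 4)) = 64/(8(8u + 4)).
For u > 0 we have 8u + 4 > 8u, so |(6u + 11)/(8u + 4) − (3/4)| = 64/(8(8u + 4)) < 64/(8·8u) = 1/u.
Thus |(6u + 11)/(8u + 4) − (3/4)| < ε whenever u > 1/ε.
Take N = 1/ε. If u > N then |(6u + 11)/(8u + 4) − (3/4)| < 1/u < ε.

N = 1/ε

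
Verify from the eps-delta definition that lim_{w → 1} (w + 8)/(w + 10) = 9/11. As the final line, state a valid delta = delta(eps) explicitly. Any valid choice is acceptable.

Suppose eps > 0. We want delta > 0 with 0 < |w − 1| < delta ⇒ |(w + 8)/(w + 10) − (9/11)| < eps.
Combining over a common denominator, (w + 8)/(w + 10) − (9/11) = [(w + 8)·11 − 9·(w + 10)] / [11·(w + 10)] = 2(w − 1) / (11(w + 10)).
So |(w + 8)/(w + 10) − (9/11)| = 2|w − 1| / (11·|w + 10|).
Restrict delta ≤ 11/2. Then |w − 1| < 11/2 gives |w + 10| = |(w − 1) + 11| ≥ 11 − 11/2 = 11/2.
Hence |(w + 8)/(w + 10) − (9/11)| < 2|w − 1|/(11·(11/2)) = (4/121)|w − 1|, which is < eps once |w − 1| < (121/4)eps.
Take delta = min(11/2, (121/4)eps). Then 0 < |w − 1| < delta forces both bounds, so |(w + 8)/(w + 10) − (9/11)| < eps.

delta = min(11/2, (121/4)eps)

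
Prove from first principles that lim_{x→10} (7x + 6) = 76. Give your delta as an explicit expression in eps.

delta = eps/7

Fix eps > 0. We need delta > 0 so that 0 < |x − 10| < delta implies |(7x + 6) − 76| < eps.
|(7x + 6) − 76| = |7x - 70| = 7|x − 10|.
So 7|x − 10| < eps exactly when |x − 10| < eps/7.
Choosing delta = eps/7 gives |(7x + 6) − 76| = 7|x − 10| < eps whenever |x − 10| < delta.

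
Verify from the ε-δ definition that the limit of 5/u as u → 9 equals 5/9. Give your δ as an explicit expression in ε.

Suppose ε > 0. We seek δ > 0 such that 0 < |u − 9| < δ implies |5/u − (5/9)| < ε.
|5/u − (5/9)| = 5·|9 − u|/(9·|u|) = 5|u − 9|/(9|u|).
Require δ ≤ 9/2 so that |u| > 9 − 9/2 = 9/2, hence 9|u| > 81/2.
Then |5/u − (5/9)| < 5|u − 9|/(81/2), which is < ε when |u − 9| < (81/10)ε.
Take δ = min(9/2, (81/10)ε). Then 0 < |u − 9| < δ gives both |u − 9| < 9/2 and |u − 9| < (81/10)ε, so |5/u − (5/9)| < ε.

δ = min(9/2, (81/10)ε)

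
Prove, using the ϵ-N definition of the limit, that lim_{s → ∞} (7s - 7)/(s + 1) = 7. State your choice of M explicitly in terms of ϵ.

M = 14/ϵ

Suppose ϵ > 0. We seek M > 0 such that s > M implies |(7s - 7)/(s + 1) − 7| < ϵ.
(7s - 7)/(s + 1) − 7 = ((7s - 7) − 7(s + 1)) / ((s + 1)) = -14/((s + 1)).
For s > 0 we have s + 1 > s, so |(7s - 7)/(s + 1) − 7| = 14/((s + 1)) < 14/(s) = 14/s.
Thus |(7s - 7)/(s + 1) − 7| < ϵ whenever s > 14/ϵ.
Take M = 14/ϵ. If s > M then |(7s - 7)/(s + 1) − 7| < 14/s < ϵ.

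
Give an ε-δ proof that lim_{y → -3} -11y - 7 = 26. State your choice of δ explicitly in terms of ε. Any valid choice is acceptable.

Let ε > 0 be given. We need δ > 0 so that 0 < |y + 3| < δ implies |(-11y - 7) − 26| < ε.
|(-11y - 7) − 26| = |-11y - 33| = 11|y + 3|.
So 11|y + 3| < ε exactly when |y + 3| < ε/11.
Take δ = ε/11. If 0 < |y + 3| < δ then |(-11y - 7) − 26| = 11|y + 3| < 11·(ε/11) = ε.

δ = ε/11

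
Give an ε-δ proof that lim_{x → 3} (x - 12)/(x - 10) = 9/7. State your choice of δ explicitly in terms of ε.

δ = min(7/2, (49/4)ε)

Suppose ε > 0. We want δ > 0 with 0 < |x − 3| < δ ⇒ |(x - 12)/(x - 10) − (9/7)| < ε.
Combining over a common denominator, (x - 12)/(x - 10) − (9/7) = [(x - 12)·(-7) − (-9)·(x - 10)] / [(-7)·(x - 10)] = 2(x − 3) / ((-7)(x - 10)).
So |(x - 12)/(x - 10) − (9/7)| = 2|x − 3| / (7·|x − 10|).
Restrict δ ≤ 7/2. Then |x − 3| < 7/2 gives |x − 10| = |(x − 3) + (-7)| ≥ 7 − 7/2 = 7/2.
Hence |(x - 12)/(x - 10) − (9/7)| < 2|x − 3|/(7·(7/2)) = (4/49)|x − 3|, which is < ε once |x − 3| < (49/4)ε.
Take δ = min(7/2, (49/4)ε). Then 0 < |x − 3| < δ forces both bounds, so |(x - 12)/(x - 10) − (9/7)| < ε.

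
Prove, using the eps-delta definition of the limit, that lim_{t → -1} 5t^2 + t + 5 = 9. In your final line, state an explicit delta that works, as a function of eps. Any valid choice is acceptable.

delta = min(1, eps/14)

Fix eps > 0. We want delta > 0 such that 0 < |t + 1| < delta implies |(5t^2 + t + 5) − 9| < eps.
(5t^2 + t + 5) − 9 = 5t^2 + t - 4 = (t + 1)(5t - 4).
So |(5t^2 + t + 5) − 9| = |t + 1|·|5t - 4|.
Assume first that |t + 1| < 1, so |t| < 2. Then |5t - 4| ≤ 5·2 + 4 = 14.
Hence |(5t^2 + t + 5) − 9| ≤ 14|t + 1| < eps provided |t + 1| < eps/14.
Take delta = min(1, eps/14). Then 0 < |t + 1| < delta gives both |t + 1| < 1 and |t + 1| < eps/14, so |(5t^2 + t + 5) − 9| < eps.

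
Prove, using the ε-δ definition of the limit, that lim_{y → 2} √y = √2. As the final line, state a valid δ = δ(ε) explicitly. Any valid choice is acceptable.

Fix ε > 0. We want δ > 0 such that 0 < |y − 2| < δ implies |√y − √2| < ε.
Multiplying by the conjugate, |√y − √2| = |y − 2|/(√y + √2).
Restrict δ ≤ 2 so that |y − 2| < 2 forces y > 0, and then √y + √2 > √2.
Hence |√y − √2| < |y − 2|/√2, which is < ε once |y − 2| < √2·ε.
Take δ = min(2, √2·ε). If 0 < |y − 2| < δ then y > 0 and |√y − √2| < |y − 2|/√2 < ε.

δ = min(2, √2·ε)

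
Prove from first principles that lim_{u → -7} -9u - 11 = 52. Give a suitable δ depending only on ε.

δ = ε/9

Fix ε > 0. We need δ > 0 so that 0 < |u + 7| < δ implies |(-9u - 11) − 52| < ε.
|(-9u - 11) − 52| = |-9u - 63| = 9|u + 7|.
So 9|u + 7| < ε exactly when |u + 7| < ε/9.
Take δ = ε/9. If 0 < |u + 7| < δ then |(-9u - 11) − 52| = 9|u + 7| < 9·(ε/9) = ε.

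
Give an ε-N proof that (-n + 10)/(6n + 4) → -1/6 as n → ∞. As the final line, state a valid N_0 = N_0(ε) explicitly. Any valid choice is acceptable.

Fix ε > 0. For n ≥ 1, |(-n + 10)/(6n + 4) + 1/6| = |64|/(6(6n + 4)) = 64/(6(6n + 4)).
Since 6n + 4 ≥ 6n for n ≥ 1, this is ≤ 64/(6·6n) = (16/9)/n.
So |(-n + 10)/(6n + 4) + 1/6| < ε whenever n > (16/9)/ε.
Take N_0 = (16/9)/ε. If n > N_0 then |(-n + 10)/(6n + 4) + 1/6| ≤ (16/9)/n < ε.

N_0 = (16/9)/ε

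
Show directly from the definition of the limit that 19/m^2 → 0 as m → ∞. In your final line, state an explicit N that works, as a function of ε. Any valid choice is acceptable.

Let ε > 0 be given. For m ≥ 1, |19/m^2 − 0| = 19/m^2.
19/m^2 < ε ⇔ m^2 > 19/ε ⇔ m > (19/ε)^{1/2}.
Take N = (19/ε)^{1/2}. Then m > N implies 19/m^2 < ε.

N = (19/ε)^{1/2}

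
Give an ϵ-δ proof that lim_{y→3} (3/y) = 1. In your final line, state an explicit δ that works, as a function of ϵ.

Suppose ϵ > 0. We seek δ > 0 such that 0 < |y − 3| < δ implies |3/y − 1| < ϵ.
|3/y − 1| = 3·|3 − y|/(3·|y|) = 3|y − 3|/(3|y|).
Require δ ≤ 3/2 so that |y| > 3 − 3/2 = 3/2, hence 3|y| > 9/2.
Then |3/y − 1| < 3|y − 3|/(9/2), which is < ϵ when |y − 3| < (3/2)ϵ.
Take δ = min(3/2, (3/2)ϵ). Then 0 < |y − 3| < δ gives both |y − 3| < 3/2 and |y − 3| < (3/2)ϵ, so |3/y − 1| < ϵ.

δ = min(3/2, (3/2)ϵ)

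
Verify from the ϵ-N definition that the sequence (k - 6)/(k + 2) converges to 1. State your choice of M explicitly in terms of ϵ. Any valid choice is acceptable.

M = 8/ϵ

Let ϵ > 0. For k ≥ 1, |(k - 6)/(k + 2) − 1| = |-8|/((k + 2)) = 8/((k + 2)).
Since k + 2 ≥ k for k ≥ 1, this is ≤ 8/(k) = 8/k.
So |(k - 6)/(k + 2) − 1| < ϵ whenever k > 8/ϵ.
Take M = 8/ϵ. If k > M then |(k - 6)/(k + 2) − 1| ≤ 8/k < ϵ.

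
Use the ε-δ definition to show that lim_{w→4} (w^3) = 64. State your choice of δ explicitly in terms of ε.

δ = min(1, ε/61)

Let ε > 0 be given. We seek δ > 0 with 0 < |w − 4| < δ ⇒ |w^3 − 64| < ε.
Factor: w^3 − 64 = (w − 4)(w^2 + 4w + 16), so |w^3 − 64| = |w − 4|·|w^2 + 4w + 16|.
Restrict δ ≤ 1. Then |w − 4| < 1 gives |w| < 5, so by the triangle inequality |w^2 + 4w + 16| ≤ 5^2 + 4·5 + 16 = 61.
Hence |w^3 − 64| ≤ 61|w − 4|, which is < ε once |w − 4| < ε/61.
Take δ = min(1, ε/61). If 0 < |w − 4| < δ then both bounds hold and |w^3 − 64| ≤ 61|w − 4| < 61·(ε/61) = ε.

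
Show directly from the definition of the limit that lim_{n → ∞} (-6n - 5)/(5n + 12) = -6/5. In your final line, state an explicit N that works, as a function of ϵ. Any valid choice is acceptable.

Let ϵ > 0 be given. For n ≥ 1, |(-6n - 5)/(5n + 12) + 6/5| = |47|/(5(5n + 12)) = 47/(5(5n + 12)).
Since 5n + 12 ≥ 5n for n ≥ 1, this is ≤ 47/(5·5n) = (47/25)/n.
So |(-6n - 5)/(5n + 12) + 6/5| < ϵ whenever n > (47/25)/ϵ.
Take N = (47/25)/ϵ. If n > N then |(-6n - 5)/(5n + 12) + 6/5| ≤ (47/25)/n < ϵ.

N = (47/25)/ϵ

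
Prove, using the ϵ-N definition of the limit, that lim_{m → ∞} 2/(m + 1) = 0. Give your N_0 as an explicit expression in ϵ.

N_0 = 2/ϵ

Fix ϵ > 0. For m ≥ 1, |2/(m + 1) − 0| = 2/(m + 1) ≤ 2/m.
We need 2/m < ϵ, i.e. m > 2/ϵ.
Take N_0 = 2/ϵ. If m > N_0 then |2/(m + 1)| ≤ 2/m < ϵ.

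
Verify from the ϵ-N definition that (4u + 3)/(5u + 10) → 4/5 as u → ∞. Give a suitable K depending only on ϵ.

K = 1/ϵ

Let ϵ > 0 be given. We seek K > 0 such that u > K implies |(4u + 3)/(5u + 10) − (4/5)| < ϵ.
(4u + 3)/(5u + 10) − (4/5) = (5(4u + 3) − 4(5u + 10)) / (5(5u + 10)) = -25/(5(5u + 10)).
For u > 0 we have 5u + 10 > 5u, so |(4u + 3)/(5u + 10) − (4/5)| = 25/(5(5u + 10)) < 25/(5·5u) = 1/u.
Thus |(4u + 3)/(5u + 10) − (4/5)| < ϵ whenever u > 1/ϵ.
Take K = 1/ϵ. If u > K then |(4u + 3)/(5u + 10) − (4/5)| < 1/u < ϵ.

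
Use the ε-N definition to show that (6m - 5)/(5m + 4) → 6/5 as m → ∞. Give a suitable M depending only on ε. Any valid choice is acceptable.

Suppose ε > 0. For m ≥ 1, |(6m - 5)/(5m + 4) − (6/5)| = |-49|/(5(5m + 4)) = 49/(5(5m + 4)).
Since 5m + 4 ≥ 5m for m ≥ 1, this is ≤ 49/(5·5m) = (49/25)/m.
So |(6m - 5)/(5m + 4) − (6/5)| < ε whenever m > (49/25)/ε.
Take M = (49/25)/ε. If m > M then |(6m - 5)/(5m + 4) − (6/5)| ≤ (49/25)/m < ε.

M = (49/25)/ε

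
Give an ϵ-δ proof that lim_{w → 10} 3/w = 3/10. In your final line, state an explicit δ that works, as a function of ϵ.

δ = min(5, (50/3)ϵ)

Let ϵ > 0 be given. We seek δ > 0 such that 0 < |w − 10| < δ implies |3/w − (3/10)| < ϵ.
|3/w − (3/10)| = 3·|10 − w|/(10·|w|) = 3|w − 10|/(10|w|).
Require δ ≤ 5 so that |w| > 10 − 5 = 5, hence 10|w| > 50.
Then |3/w − (3/10)| < 3|w − 10|/50, which is < ϵ when |w − 10| < (50/3)ϵ.
Take δ = min(5, (50/3)ϵ). Then 0 < |w − 10| < δ gives both |w − 10| < 5 and |w − 10| < (50/3)ϵ, so |3/w − (3/10)| < ϵ.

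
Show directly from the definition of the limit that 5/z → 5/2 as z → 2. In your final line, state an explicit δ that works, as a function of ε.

Fix ε > 0. We seek δ > 0 such that 0 < |z − 2| < δ implies |5/z − (5/2)| < ε.
|5/z − (5/2)| = 5·|2 − z|/(2·|z|) = 5|z − 2|/(2|z|).
Restrict δ ≤ 1. Then |z − 2| < 1 gives |z| > 1, so 2|z| > 2.
Then |5/z − (5/2)| < 5|z − 2|/2, which is < ε when |z − 2| < (2/5)ε.
Take δ = min(1, (2/5)ε). Then 0 < |z − 2| < δ gives both |z − 2| < 1 and |z − 2| < (2/5)ε, so |5/z − (5/2)| < ε.

δ = min(1, (2/5)ε)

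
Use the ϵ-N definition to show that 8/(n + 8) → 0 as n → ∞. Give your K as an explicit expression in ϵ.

Fix ϵ > 0. For n ≥ 1, |8/(n + 8) − 0| = 8/(n + 8) ≤ 8/n.
We need 8/n < ϵ, i.e. n > 8/ϵ.
Take K = 8/ϵ. If n > K then |8/(n + 8)| ≤ 8/n < ϵ.

K = 8/ϵ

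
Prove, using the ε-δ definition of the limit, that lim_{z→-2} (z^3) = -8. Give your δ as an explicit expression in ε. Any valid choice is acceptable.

Suppose ε > 0. We seek δ > 0 with 0 < |z + 2| < δ ⇒ |z^3 + 8| < ε.
Factor: z^3 + 8 = (z + 2)(z^2 - 2z + 4), so |z^3 + 8| = |z + 2|·|z^2 - 2z + 4|.
Impose δ ≤ 2 so that |z| < 4; then |z^2 - 2z + 4| ≤ 28.
Hence |z^3 + 8| ≤ 28|z + 2|, which is < ε once |z + 2| < ε/28.
Take δ = min(2, ε/28). If 0 < |z + 2| < δ then both bounds hold and |z^3 + 8| ≤ 28|z + 2| < 28·(ε/28) = ε.

δ = min(2, ε/28)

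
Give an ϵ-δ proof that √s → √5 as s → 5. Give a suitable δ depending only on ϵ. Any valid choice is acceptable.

δ = min(5, √5·ϵ)

Fix ϵ > 0. We want δ > 0 such that 0 < |s − 5| < δ implies |√s − √5| < ϵ.
Rationalise: √s − √5 = (s − 5)/(√s + √5), so |√s − √5| = |s − 5|/(√s + √5).
Restrict δ ≤ 5 so that |s − 5| < 5 forces s > 0, and then √s + √5 > √5.
Hence |√s − √5| < |s − 5|/√5, which is < ϵ once |s − 5| < √5·ϵ.
Take δ = min(5, √5·ϵ). If 0 < |s − 5| < δ then s > 0 and |√s − √5| < |s − 5|/√5 < ϵ.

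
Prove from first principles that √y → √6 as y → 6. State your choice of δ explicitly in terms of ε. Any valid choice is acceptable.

Fix ε > 0. We want δ > 0 such that 0 < |y − 6| < δ implies |√y − √6| < ε.
Rationalise: √y − √6 = (y − 6)/(√y + √6), so |√y − √6| = |y − 6|/(√y + √6).
Restrict δ ≤ 6 so that |y − 6| < 6 forces y > 0, and then √y + √6 > √6.
Hence |√y − √6| < |y − 6|/√6, which is < ε once |y − 6| < √6·ε.
Take δ = min(6, √6·ε). If 0 < |y − 6| < δ then y > 0 and |√y − √6| < |y − 6|/√6 < ε.

δ = min(6, √6·ε)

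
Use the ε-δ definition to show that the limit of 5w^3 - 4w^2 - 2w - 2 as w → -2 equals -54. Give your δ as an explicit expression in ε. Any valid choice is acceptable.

δ = min(2, ε/162)

Let ε > 0. We want δ > 0 such that 0 < |w + 2| < δ implies |(5w^3 - 4w^2 - 2w - 2) + 54| < ε.
(5w^3 - 4w^2 - 2w - 2) + 54 = 5w^3 - 4w^2 - 2w + 52 = (w + 2)(5w^2 - 14w + 26).
So |(5w^3 - 4w^2 - 2w - 2) + 54| = |w + 2|·|5w^2 - 14w + 26|.
Require δ ≤ 2. Then |w + 2| < 2 gives |w| < 4, and by the triangle inequality |5w^2 - 14w + 26| ≤ 5·4^2 + 14·4 + 26 = 162.
Hence |(5w^3 - 4w^2 - 2w - 2) + 54| ≤ 162|w + 2| < ε provided |w + 2| < ε/162.
Choosing δ = min(2, ε/162) ensures both conditions, hence |(5w^3 - 4w^2 - 2w - 2) + 54| < ε.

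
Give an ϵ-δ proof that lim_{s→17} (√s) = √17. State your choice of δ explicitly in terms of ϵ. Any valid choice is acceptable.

Fix ϵ > 0. We want δ > 0 such that 0 < |s − 17| < δ implies |√s − √17| < ϵ.
Multiplying by the conjugate, |√s − √17| = |s − 17|/(√s + √17).
Restrict δ ≤ 17 so that |s − 17| < 17 forces s > 0, and then √s + √17 > √17.
Hence |√s − √17| < |s − 17|/√17, which is < ϵ once |s − 17| < √17·ϵ.
Take δ = min(17, √17·ϵ). If 0 < |s − 17| < δ then s > 0 and |√s − √17| < |s − 17|/√17 < ϵ.

δ = min(17, √17·ϵ)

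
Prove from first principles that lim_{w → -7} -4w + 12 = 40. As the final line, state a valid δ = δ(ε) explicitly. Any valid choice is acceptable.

Let ε > 0 be given. We need δ > 0 so that 0 < |w + 7| < δ implies |(-4w + 12) − 40| < ε.
Since (-4w + 12) − 40 = -4(w + 7), we have |(-4w + 12) − 40| = 4|w + 7|.
Thus it suffices that |w + 7| < ε/4.
Take δ = ε/4. If 0 < |w + 7| < δ then |(-4w + 12) − 40| = 4|w + 7| < 4·(ε/4) = ε.

δ = ε/4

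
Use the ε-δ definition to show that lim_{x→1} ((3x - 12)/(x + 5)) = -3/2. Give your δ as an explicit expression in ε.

δ = min(3, (2/3)ε)

Fix ε > 0. We want δ > 0 with 0 < |x − 1| < δ ⇒ |(3x - 12)/(x + 5) + 3/2| < ε.
Combining over a common denominator, (3x - 12)/(x + 5) + 3/2 = [(3x - 12)·6 − (-9)·(x + 5)] / [6·(x + 5)] = 27(x − 1) / (6(x + 5)).
So |(3x - 12)/(x + 5) + 3/2| = 27|x − 1| / (6·|x + 5|).
Restrict δ ≤ 3. Then |x − 1| < 3 gives |x + 5| = |(x − 1) + 6| ≥ 6 − 3 = 3.
Hence |(3x - 12)/(x + 5) + 3/2| < 27|x − 1|/(6·3) = (3/2)|x − 1|, which is < ε once |x − 1| < (2/3)ε.
Take δ = min(3, (2/3)ε). Then 0 < |x − 1| < δ forces both bounds, so |(3x - 12)/(x + 5) + 3/2| < ε.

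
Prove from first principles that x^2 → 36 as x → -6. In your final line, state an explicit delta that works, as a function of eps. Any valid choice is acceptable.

delta = min(1, eps/13)

Fix eps > 0. We seek delta > 0 with 0 < |x + 6| < delta ⇒ |x^2 − 36| < eps.
Factor: x^2 − 36 = (x + 6)(x - 6), so |x^2 − 36| = |x + 6|·|x - 6|.
Restrict delta ≤ 1. Then |x + 6| < 1 gives |x| < 7, so by the triangle inequality |x - 6| ≤ 7 + 6 = 13.
Hence |x^2 − 36| ≤ 13|x + 6|, which is < eps once |x + 6| < eps/13.
Take delta = min(1, eps/13). If 0 < |x + 6| < delta then both bounds hold and |x^2 − 36| ≤ 13|x + 6| < 13·(eps/13) = eps.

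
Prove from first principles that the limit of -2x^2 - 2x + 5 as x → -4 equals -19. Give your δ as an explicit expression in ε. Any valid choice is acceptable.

δ = min(1, ε/16)

Let ε > 0 be given. We want δ > 0 such that 0 < |x + 4| < δ implies |(-2x^2 - 2x + 5) + 19| < ε.
(-2x^2 - 2x + 5) + 19 = -2x^2 - 2x + 24 = (x + 4)(-2x + 6).
So |(-2x^2 - 2x + 5) + 19| = |x + 4|·|-2x + 6|.
Require δ ≤ 1. Then |x + 4| < 1 gives |x| < 5, and by the triangle inequality |-2x + 6| ≤ 2·5 + 6 = 16.
Hence |(-2x^2 - 2x + 5) + 19| ≤ 16|x + 4| < ε provided |x + 4| < ε/16.
Choosing δ = min(1, ε/16) ensures both conditions, hence |(-2x^2 - 2x + 5) + 19| < ε.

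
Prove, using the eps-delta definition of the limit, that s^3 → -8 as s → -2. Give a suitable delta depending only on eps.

delta = min(2, eps/28)

Suppose eps > 0. We seek delta > 0 with 0 < |s + 2| < delta ⇒ |s^3 + 8| < eps.
Factor: s^3 + 8 = (s + 2)(s^2 - 2s + 4), so |s^3 + 8| = |s + 2|·|s^2 - 2s + 4|.
Impose delta ≤ 2 so that |s| < 4; then |s^2 - 2s + 4| ≤ 28.
Hence |s^3 + 8| ≤ 28|s + 2|, which is < eps once |s + 2| < eps/28.
Take delta = min(2, eps/28). If 0 < |s + 2| < delta then both bounds hold and |s^3 + 8| ≤ 28|s + 2| < 28·(eps/28) = eps.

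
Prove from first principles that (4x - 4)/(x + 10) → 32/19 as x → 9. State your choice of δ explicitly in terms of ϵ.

Suppose ϵ > 0. We want δ > 0 with 0 < |x − 9| < δ ⇒ |(4x - 4)/(x + 10) − (32/19)| < ϵ.
Combining over a common denominator, (4x - 4)/(x + 10) − (32/19) = [(4x - 4)·19 − 32·(x + 10)] / [19·(x + 10)] = 44(x − 9) / (19(x + 10)).
So |(4x - 4)/(x + 10) − (32/19)| = 44|x − 9| / (19·|x + 10|).
Restrict δ ≤ 19/2. Then |x − 9| < 19/2 gives |x + 10| = |(x − 9) + 19| ≥ 19 − 19/2 = 19/2.
Hence |(4x - 4)/(x + 10) − (32/19)| < 44|x − 9|/(19·(19/2)) = (88/361)|x − 9|, which is < ϵ once |x − 9| < (361/88)ϵ.
Take δ = min(19/2, (361/88)ϵ). Then 0 < |x − 9| < δ forces both bounds, so |(4x - 4)/(x + 10) − (32/19)| < ϵ.

δ = min(19/2, (361/88)ϵ)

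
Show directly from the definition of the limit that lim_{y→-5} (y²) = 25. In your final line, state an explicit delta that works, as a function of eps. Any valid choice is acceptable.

delta = min(1, eps/11)

Let eps > 0 be given. We seek delta > 0 with 0 < |y + 5| < delta ⇒ |y² − 25| < eps.
Factor: y² − 25 = (y + 5)(y - 5), so |y² − 25| = |y + 5|·|y - 5|.
Restrict delta ≤ 1. Then |y + 5| < 1 gives |y| < 6, so by the triangle inequality |y - 5| ≤ 6 + 5 = 11.
Hence |y² − 25| ≤ 11|y + 5|, which is < eps once |y + 5| < eps/11.
Take delta = min(1, eps/11). If 0 < |y + 5| < delta then both bounds hold and |y² − 25| ≤ 11|y + 5| < 11·(eps/11) = eps.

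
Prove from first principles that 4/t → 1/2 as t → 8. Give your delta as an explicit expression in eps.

Fix eps > 0. We seek delta > 0 such that 0 < |t − 8| < delta implies |4/t − (1/2)| < eps.
|4/t − (1/2)| = 4·|8 − t|/(8·|t|) = 4|t − 8|/(8|t|).
Require delta ≤ 4 so that |t| > 8 − 4 = 4, hence 8|t| > 32.
Then |4/t − (1/2)| < 4|t − 8|/32, which is < eps when |t − 8| < 8eps.
Take delta = min(4, 8eps). Then 0 < |t − 8| < delta gives both |t − 8| < 4 and |t − 8| < 8eps, so |4/t − (1/2)| < eps.

delta = min(4, 8eps)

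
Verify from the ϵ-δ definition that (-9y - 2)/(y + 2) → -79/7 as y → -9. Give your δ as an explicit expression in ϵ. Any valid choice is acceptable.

δ = min(7/2, (49/32)ϵ)

Suppose ϵ > 0. We want δ > 0 with 0 < |y + 9| < δ ⇒ |(-9y - 2)/(y + 2) + 79/7| < ϵ.
Combining over a common denominator, (-9y - 2)/(y + 2) + 79/7 = [(-9y - 2)·(-7) − 79·(y + 2)] / [(-7)·(y + 2)] = -16(y + 9) / ((-7)(y + 2)).
So |(-9y - 2)/(y + 2) + 79/7| = 16|y + 9| / (7·|y + 2|).
Require δ ≤ 7/2, so |y + 2| ≥ |-7| − |y + 9| > 7 − 7/2 = 7/2.
Hence |(-9y - 2)/(y + 2) + 79/7| < 16|y + 9|/(7·(7/2)) = (32/49)|y + 9|, which is < ϵ once |y + 9| < (49/32)ϵ.
Take δ = min(7/2, (49/32)ϵ). Then 0 < |y + 9| < δ forces both bounds, so |(-9y - 2)/(y + 2) + 79/7| < ϵ.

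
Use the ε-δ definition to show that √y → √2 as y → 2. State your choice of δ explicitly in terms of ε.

δ = min(2, √2·ε)

Fix ε > 0. We want δ > 0 such that 0 < |y − 2| < δ implies |√y − √2| < ε.
Rationalise: √y − √2 = (y − 2)/(√y + √2), so |√y − √2| = |y − 2|/(√y + √2).
Restrict δ ≤ 2 so that |y − 2| < 2 forces y > 0, and then √y + √2 > √2.
Hence |√y − √2| < |y − 2|/√2, which is < ε once |y − 2| < √2·ε.
Take δ = min(2, √2·ε). If 0 < |y − 2| < δ then y > 0 and |√y − √2| < |y − 2|/√2 < ε.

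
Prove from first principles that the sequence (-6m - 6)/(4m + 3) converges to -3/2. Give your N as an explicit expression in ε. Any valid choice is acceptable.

N = (3/8)/ε

Let ε > 0 be given. For m ≥ 1, |(-6m - 6)/(4m + 3) + 3/2| = |-6|/(4(4m + 3)) = 6/(4(4m + 3)).
Since 4m + 3 ≥ 4m for m ≥ 1, this is ≤ 6/(4·4m) = (3/8)/m.
So |(-6m - 6)/(4m + 3) + 3/2| < ε whenever m > (3/8)/ε.
Take N = (3/8)/ε. If m > N then |(-6m - 6)/(4m + 3) + 3/2| ≤ (3/8)/m < ε.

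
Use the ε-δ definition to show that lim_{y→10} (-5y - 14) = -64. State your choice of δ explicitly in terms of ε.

Suppose ε > 0. We need δ > 0 so that 0 < |y − 10| < δ implies |(-5y - 14) + 64| < ε.
|(-5y - 14) + 64| = |-5y + 50| = 5|y − 10|.
Thus it suffices that |y − 10| < ε/5.
Take δ = ε/5. If 0 < |y − 10| < δ then |(-5y - 14) + 64| = 5|y − 10| < 5·(ε/5) = ε.

δ = ε/5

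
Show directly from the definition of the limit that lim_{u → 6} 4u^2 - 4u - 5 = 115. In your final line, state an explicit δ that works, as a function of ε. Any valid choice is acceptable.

Suppose ε > 0. We want δ > 0 such that 0 < |u − 6| < δ implies |(4u^2 - 4u - 5) − 115| < ε.
(4u^2 - 4u - 5) − 115 = 4u^2 - 4u - 120 = (u − 6)(4u + 20).
So |(4u^2 - 4u - 5) − 115| = |u − 6|·|4u + 20|.
Require δ ≤ 1. Then |u − 6| < 1 gives |u| < 7, and by the triangle inequality |4u + 20| ≤ 4·7 + 20 = 48.
Hence |(4u^2 - 4u - 5) − 115| ≤ 48|u − 6| < ε provided |u − 6| < ε/48.
Choosing δ = min(1, ε/48) ensures both conditions, hence |(4u^2 - 4u - 5) − 115| < ε.

δ = min(1, ε/48)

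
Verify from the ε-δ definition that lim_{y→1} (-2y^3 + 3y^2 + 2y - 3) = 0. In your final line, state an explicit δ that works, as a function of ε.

δ = min(1, ε/13)

Fix ε > 0. We want δ > 0 such that 0 < |y − 1| < δ implies |(-2y^3 + 3y^2 + 2y - 3)| < ε.
(-2y^3 + 3y^2 + 2y - 3) = -2y^3 + 3y^2 + 2y - 3 = (y − 1)(-2y^2 + y + 3).
So |(-2y^3 + 3y^2 + 2y - 3)| = |y − 1|·|-2y^2 + y + 3|.
Assume first that |y − 1| < 1, so |y| < 2. Then |-2y^2 + y + 3| ≤ 2·2^2 + 2 + 3 = 13.
Hence |(-2y^3 + 3y^2 + 2y - 3)| ≤ 13|y − 1| < ε provided |y − 1| < ε/13.
Take δ = min(1, ε/13). Then 0 < |y − 1| < δ gives both |y − 1| < 1 and |y − 1| < ε/13, so |(-2y^3 + 3y^2 + 2y - 3)| < ε.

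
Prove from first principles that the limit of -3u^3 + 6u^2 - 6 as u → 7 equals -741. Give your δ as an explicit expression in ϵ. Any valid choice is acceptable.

δ = min(2, ϵ/483)

Let ϵ > 0 be given. We want δ > 0 such that 0 < |u − 7| < δ implies |(-3u^3 + 6u^2 - 6) + 741| < ϵ.
(-3u^3 + 6u^2 - 6) + 741 = -3u^3 + 6u^2 + 735 = (u − 7)(-3u^2 - 15u - 105).
So |(-3u^3 + 6u^2 - 6) + 741| = |u − 7|·|-3u^2 - 15u - 105|.
Require δ ≤ 2. Then |u − 7| < 2 gives |u| < 9, and by the triangle inequality |-3u^2 - 15u - 105| ≤ 3·9^2 + 15·9 + 105 = 483.
Hence |(-3u^3 + 6u^2 - 6) + 741| ≤ 483|u − 7| < ϵ provided |u − 7| < ϵ/483.
Take δ = min(2, ϵ/483). Then 0 < |u − 7| < δ gives both |u − 7| < 2 and |u − 7| < ϵ/483, so |(-3u^3 + 6u^2 - 6) + 741| < ϵ.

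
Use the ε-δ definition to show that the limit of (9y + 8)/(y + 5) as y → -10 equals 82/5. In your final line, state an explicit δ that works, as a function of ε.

δ = min(5/2, (25/74)ε)

Suppose ε > 0. We want δ > 0 with 0 < |y + 10| < δ ⇒ |(9y + 8)/(y + 5) − (82/5)| < ε.
Combining over a common denominator, (9y + 8)/(y + 5) − (82/5) = [(9y + 8)·(-5) − (-82)·(y + 5)] / [(-5)·(y + 5)] = 37(y + 10) / ((-5)(y + 5)).
So |(9y + 8)/(y + 5) − (82/5)| = 37|y + 10| / (5·|y + 5|).
Require δ ≤ 5/2, so |y + 5| ≥ |-5| − |y + 10| > 5 − 5/2 = 5/2.
Hence |(9y + 8)/(y + 5) − (82/5)| < 37|y + 10|/(5·(5/2)) = (74/25)|y + 10|, which is < ε once |y + 10| < (25/74)ε.
Take δ = min(5/2, (25/74)ε). Then 0 < |y + 10| < δ forces both bounds, so |(9y + 8)/(y + 5) − (82/5)| < ε.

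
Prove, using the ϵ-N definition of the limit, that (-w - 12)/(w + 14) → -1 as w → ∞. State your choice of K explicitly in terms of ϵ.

Let ϵ > 0. We seek K > 0 such that w > K implies |(-w - 12)/(w + 14) + 1| < ϵ.
(-w - 12)/(w + 14) + 1 = ((-w - 12) − (-1)(w + 14)) / ((w + 14)) = 2/((w + 14)).
For w > 0 we have w + 14 > w, so |(-w - 12)/(w + 14) + 1| = 2/((w + 14)) < 2/(w) = 2/w.
Thus |(-w - 12)/(w + 14) + 1| < ϵ whenever w > 2/ϵ.
Take K = 2/ϵ. If w > K then |(-w - 12)/(w + 14) + 1| < 2/w < ϵ.

K = 2/ϵ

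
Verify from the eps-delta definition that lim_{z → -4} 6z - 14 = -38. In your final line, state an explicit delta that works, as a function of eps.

delta = eps/6

Let eps > 0. We need delta > 0 so that 0 < |z + 4| < delta implies |(6z - 14) + 38| < eps.
|(6z - 14) + 38| = |6z + 24| = 6|z + 4|.
So 6|z + 4| < eps exactly when |z + 4| < eps/6.
Take delta = eps/6. If 0 < |z + 4| < delta then |(6z - 14) + 38| = 6|z + 4| < 6·(eps/6) = eps.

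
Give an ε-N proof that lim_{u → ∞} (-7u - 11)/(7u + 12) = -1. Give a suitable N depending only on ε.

Let ε > 0. We seek N > 0 such that u > N implies |(-7u - 11)/(7u + 12) + 1| < ε.
(-7u - 11)/(7u + 12) + 1 = (7(-7u - 11) − (-7)(7u + 12)) / (7(7u + 12)) = 7/(7(7u + 12)).
For u > 0 we have 7u + 12 > 7u, so |(-7u - 11)/(7u + 12) + 1| = 7/(7(7u + 12)) < 7/(7·7u) = (1/7)/u.
Thus |(-7u - 11)/(7u + 12) + 1| < ε whenever u > (1/7)/ε.
Take N = (1/7)/ε. If u > N then |(-7u - 11)/(7u + 12) + 1| < (1/7)/u < ε.

N = (1/7)/ε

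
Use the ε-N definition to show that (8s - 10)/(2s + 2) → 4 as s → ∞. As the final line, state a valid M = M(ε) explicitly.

M = 9/ε

Fix ε > 0. We seek M > 0 such that s > M implies |(8s - 10)/(2s + 2) − 4| < ε.
(8s - 10)/(2s + 2) − 4 = (2(8s - 10) − 8(2s + 2)) / (2(2s + 2)) = -36/(2(2s + 2)).
For s > 0 we have 2s + 2 > 2s, so |(8s - 10)/(2s + 2) − 4| = 36/(2(2s + 2)) < 36/(2·2s) = 9/s.
Thus |(8s - 10)/(2s + 2) − 4| < ε whenever s > 9/ε.
Take M = 9/ε. If s > M then |(8s - 10)/(2s + 2) − 4| < 9/s < ε.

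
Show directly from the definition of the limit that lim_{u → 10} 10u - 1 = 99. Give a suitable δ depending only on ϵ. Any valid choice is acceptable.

δ = ϵ/10

Let ϵ > 0 be given. We need δ > 0 so that 0 < |u − 10| < δ implies |(10u - 1) − 99| < ϵ.
Since (10u - 1) − 99 = 10(u − 10), we have |(10u - 1) − 99| = 10|u − 10|.
So 10|u − 10| < ϵ exactly when |u − 10| < ϵ/10.
Take δ = ϵ/10. If 0 < |u − 10| < δ then |(10u - 1) − 99| = 10|u − 10| < 10·(ϵ/10) = ϵ.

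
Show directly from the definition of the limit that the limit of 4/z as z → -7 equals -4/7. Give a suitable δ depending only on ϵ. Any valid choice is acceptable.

Suppose ϵ > 0. We seek δ > 0 such that 0 < |z + 7| < δ implies |4/z + 4/7| < ϵ.
|4/z + 4/7| = 4·|-7 − z|/(7·|z|) = 4|z + 7|/(7|z|).
Require δ ≤ 7/2 so that |z| > 7 − 7/2 = 7/2, hence 7|z| > 49/2.
Then |4/z + 4/7| < 4|z + 7|/(49/2), which is < ϵ when |z + 7| < (49/8)ϵ.
Take δ = min(7/2, (49/8)ϵ). Then 0 < |z + 7| < δ gives both |z + 7| < 7/2 and |z + 7| < (49/8)ϵ, so |4/z + 4/7| < ϵ.

δ = min(7/2, (49/8)ϵ)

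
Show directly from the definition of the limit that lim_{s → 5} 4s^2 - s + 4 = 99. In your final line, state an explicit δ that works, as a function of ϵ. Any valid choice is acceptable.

Let ϵ > 0 be given. We want δ > 0 such that 0 < |s − 5| < δ implies |(4s^2 - s + 4) − 99| < ϵ.
(4s^2 - s + 4) − 99 = 4s^2 - s - 95 = (s − 5)(4s + 19).
So |(4s^2 - s + 4) − 99| = |s − 5|·|4s + 19|.
Require δ ≤ 2. Then |s − 5| < 2 gives |s| < 7, and by the triangle inequality |4s + 19| ≤ 4·7 + 19 = 47.
Hence |(4s^2 - s + 4) − 99| ≤ 47|s − 5| < ϵ provided |s − 5| < ϵ/47.
Choosing δ = min(2, ϵ/47) ensures both conditions, hence |(4s^2 - s + 4) − 99| < ϵ.

δ = min(2, ϵ/47)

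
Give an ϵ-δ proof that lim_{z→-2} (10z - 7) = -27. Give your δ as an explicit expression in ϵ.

δ = ϵ/10

Let ϵ > 0 be given. We need δ > 0 so that 0 < |z + 2| < δ implies |(10z - 7) + 27| < ϵ.
Since (10z - 7) + 27 = 10(z + 2), we have |(10z - 7) + 27| = 10|z + 2|.
So 10|z + 2| < ϵ exactly when |z + 2| < ϵ/10.
Choosing δ = ϵ/10 gives |(10z - 7) + 27| = 10|z + 2| < ϵ whenever |z + 2| < δ.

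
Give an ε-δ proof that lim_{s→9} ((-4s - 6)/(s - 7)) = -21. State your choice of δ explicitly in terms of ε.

Let ε > 0 be given. We want δ > 0 with 0 < |s − 9| < δ ⇒ |(-4s - 6)/(s - 7) + 21| < ε.
Combining over a common denominator, (-4s - 6)/(s - 7) + 21 = [(-4s - 6)·2 − (-42)·(s - 7)] / [2·(s - 7)] = 34(s − 9) / (2(s - 7)).
So |(-4s - 6)/(s - 7) + 21| = 34|s − 9| / (2·|s − 7|).
Restrict δ ≤ 1. Then |s − 9| < 1 gives |s − 7| = |(s − 9) + 2| ≥ 2 − 1 = 1.
Hence |(-4s - 6)/(s - 7) + 21| < 34|s − 9|/(2·1) = 17|s − 9|, which is < ε once |s − 9| < (1/17)ε.
Take δ = min(1, (1/17)ε). Then 0 < |s − 9| < δ forces both bounds, so |(-4s - 6)/(s - 7) + 21| < ε.

δ = min(1, (1/17)ε)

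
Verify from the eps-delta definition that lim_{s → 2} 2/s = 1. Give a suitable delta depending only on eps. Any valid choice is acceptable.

Fix eps > 0. We seek delta > 0 such that 0 < |s − 2| < delta implies |2/s − 1| < eps.
|2/s − 1| = 2·|2 − s|/(2·|s|) = 2|s − 2|/(2|s|).
Restrict delta ≤ 1. Then |s − 2| < 1 gives |s| > 1, so 2|s| > 2.
Then |2/s − 1| < 2|s − 2|/2, which is < eps when |s − 2| < eps.
Take delta = min(1, eps). Then 0 < |s − 2| < delta gives both |s − 2| < 1 and |s − 2| < eps, so |2/s − 1| < eps.

delta = min(1, eps)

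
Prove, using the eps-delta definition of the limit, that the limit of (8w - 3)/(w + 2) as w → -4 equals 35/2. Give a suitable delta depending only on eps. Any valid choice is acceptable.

Let eps > 0 be given. We want delta > 0 with 0 < |w + 4| < delta ⇒ |(8w - 3)/(w + 2) − (35/2)| < eps.
Combining over a common denominator, (8w - 3)/(w + 2) − (35/2) = [(8w - 3)·(-2) − (-35)·(w + 2)] / [(-2)·(w + 2)] = 19(w + 4) / ((-2)(w + 2)).
So |(8w - 3)/(w + 2) − (35/2)| = 19|w + 4| / (2·|w + 2|).
Require delta ≤ 1, so |w + 2| ≥ |-2| − |w + 4| > 2 − 1 = 1.
Hence |(8w - 3)/(w + 2) − (35/2)| < 19|w + 4|/(2·1) = (19/2)|w + 4|, which is < eps once |w + 4| < (2/19)eps.
Take delta = min(1, (2/19)eps). Then 0 < |w + 4| < delta forces both bounds, so |(8w - 3)/(w + 2) − (35/2)| < eps.

delta = min(1, (2/19)eps)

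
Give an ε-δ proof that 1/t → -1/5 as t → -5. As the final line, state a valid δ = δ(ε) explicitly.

Suppose ε > 0. We seek δ > 0 such that 0 < |t + 5| < δ implies |1/t + 1/5| < ε.
|1/t + 1/5| = |-5 − t|/(5·|t|) = |t + 5|/(5|t|).
Restrict δ ≤ 5/2. Then |t + 5| < 5/2 gives |t| > 5/2, so 5|t| > 25/2.
Then |1/t + 1/5| < |t + 5|/(25/2), which is < ε when |t + 5| < (25/2)ε.
Take δ = min(5/2, (25/2)ε). Then 0 < |t + 5| < δ gives both |t + 5| < 5/2 and |t + 5| < (25/2)ε, so |1/t + 1/5| < ε.

δ = min(5/2, (25/2)ε)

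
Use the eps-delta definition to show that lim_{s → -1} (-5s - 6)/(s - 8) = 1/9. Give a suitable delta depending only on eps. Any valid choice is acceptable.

delta = min(9/2, (81/92)eps)

Suppose eps > 0. We want delta > 0 with 0 < |s + 1| < delta ⇒ |(-5s - 6)/(s - 8) − (1/9)| < eps.
Combining over a common denominator, (-5s - 6)/(s - 8) − (1/9) = [(-5s - 6)·(-9) − (-1)·(s - 8)] / [(-9)·(s - 8)] = 46(s + 1) / ((-9)(s - 8)).
So |(-5s - 6)/(s - 8) − (1/9)| = 46|s + 1| / (9·|s − 8|).
Restrict delta ≤ 9/2. Then |s + 1| < 9/2 gives |s − 8| = |(s + 1) + (-9)| ≥ 9 − 9/2 = 9/2.
Hence |(-5s - 6)/(s - 8) − (1/9)| < 46|s + 1|/(9·(9/2)) = (92/81)|s + 1|, which is < eps once |s + 1| < (81/92)eps.
Take delta = min(9/2, (81/92)eps). Then 0 < |s + 1| < delta forces both bounds, so |(-5s - 6)/(s - 8) − (1/9)| < eps.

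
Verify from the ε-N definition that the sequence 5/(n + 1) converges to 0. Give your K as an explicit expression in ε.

K = 5/ε

Suppose ε > 0. For n ≥ 1, |5/(n + 1) − 0| = 5/(n + 1) ≤ 5/n.
We need 5/n < ε, i.e. n > 5/ε.
Take K = 5/ε. If n > K then |5/(n + 1)| ≤ 5/n < ε.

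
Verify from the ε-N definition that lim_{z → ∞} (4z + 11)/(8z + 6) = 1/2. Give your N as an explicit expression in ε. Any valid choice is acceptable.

N = 1/ε

Let ε > 0 be given. We seek N > 0 such that z > N implies |(4z + 11)/(8z + 6) − (1/2)| < ε.
(4z + 11)/(8z + 6) − (1/2) = (8(4z + 11) − 4(8z + 6)) / (8(8z + 6)) = 64/(8(8z + 6)).
For z > 0 we have 8z + 6 > 8z, so |(4z + 11)/(8z + 6) − (1/2)| = 64/(8(8z + 6)) < 64/(8·8z) = 1/z.
Thus |(4z + 11)/(8z + 6) − (1/2)| < ε whenever z > 1/ε.
Take N = 1/ε. If z > N then |(4z + 11)/(8z + 6) − (1/2)| < 1/z < ε.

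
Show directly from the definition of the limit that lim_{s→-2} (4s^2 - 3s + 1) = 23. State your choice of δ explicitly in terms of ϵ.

Let ϵ > 0 be given. We want δ > 0 such that 0 < |s + 2| < δ implies |(4s^2 - 3s + 1) − 23| < ϵ.
(4s^2 - 3s + 1) − 23 = 4s^2 - 3s - 22 = (s + 2)(4s - 11).
So |(4s^2 - 3s + 1) − 23| = |s + 2|·|4s - 11|.
Assume first that |s + 2| < 1, so |s| < 3. Then |4s - 11| ≤ 4·3 + 11 = 23.
Hence |(4s^2 - 3s + 1) − 23| ≤ 23|s + 2| < ϵ provided |s + 2| < ϵ/23.
Choosing δ = min(1, ϵ/23) ensures both conditions, hence |(4s^2 - 3s + 1) − 23| < ϵ.

δ = min(1, ϵ/23)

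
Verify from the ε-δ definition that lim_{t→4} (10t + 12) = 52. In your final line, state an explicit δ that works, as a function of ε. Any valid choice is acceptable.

δ = ε/10

Let ε > 0. We need δ > 0 so that 0 < |t − 4| < δ implies |(10t + 12) − 52| < ε.
Since (10t + 12) − 52 = 10(t − 4), we have |(10t + 12) − 52| = 10|t − 4|.
Thus it suffices that |t − 4| < ε/10.
Take δ = ε/10. If 0 < |t − 4| < δ then |(10t + 12) − 52| = 10|t − 4| < 10·(ε/10) = ε.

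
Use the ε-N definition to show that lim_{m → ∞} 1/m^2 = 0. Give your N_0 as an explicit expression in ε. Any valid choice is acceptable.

N_0 = (1/ε)^{1/2}

Suppose ε > 0. For m ≥ 1, |1/m^2 − 0| = 1/m^2.
1/m^2 < ε ⇔ m^2 > 1/ε ⇔ m > (1/ε)^{1/2}.
Take N_0 = (1/ε)^{1/2}. Then m > N_0 implies 1/m^2 < ε.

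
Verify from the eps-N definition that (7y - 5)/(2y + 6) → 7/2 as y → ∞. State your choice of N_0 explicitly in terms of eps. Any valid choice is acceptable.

Suppose eps > 0. We seek N_0 > 0 such that y > N_0 implies |(7y - 5)/(2y + 6) − (7/2)| < eps.
(7y - 5)/(2y + 6) − (7/2) = (2(7y - 5) − 7(2y + 6)) / (2(2y + 6)) = -52/(2(2y + 6)).
For y > 0 we have 2y + 6 > 2y, so |(7y - 5)/(2y + 6) − (7/2)| = 52/(2(2y + 6)) < 52/(2·2y) = 13/y.
Thus |(7y - 5)/(2y + 6) − (7/2)| < eps whenever y > 13/eps.
Take N_0 = 13/eps. If y > N_0 then |(7y - 5)/(2y + 6) − (7/2)| < 13/y < eps.

N_0 = 13/eps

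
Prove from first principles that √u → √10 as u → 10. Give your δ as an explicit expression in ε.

Fix ε > 0. We want δ > 0 such that 0 < |u − 10| < δ implies |√u − √10| < ε.
Rationalise: √u − √10 = (u − 10)/(√u + √10), so |√u − √10| = |u − 10|/(√u + √10).
Restrict δ ≤ 10 so that |u − 10| < 10 forces u > 0, and then √u + √10 > √10.
Hence |√u − √10| < |u − 10|/√10, which is < ε once |u − 10| < √10·ε.
Take δ = min(10, √10·ε). If 0 < |u − 10| < δ then u > 0 and |√u − √10| < |u − 10|/√10 < ε.

δ = min(10, √10·ε)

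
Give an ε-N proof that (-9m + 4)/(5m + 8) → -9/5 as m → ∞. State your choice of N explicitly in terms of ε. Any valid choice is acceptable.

Fix ε > 0. For m ≥ 1, |(-9m + 4)/(5m + 8) + 9/5| = |92|/(5(5m + 8)) = 92/(5(5m + 8)).
Since 5m + 8 ≥ 5m for m ≥ 1, this is ≤ 92/(5·5m) = (92/25)/m.
So |(-9m + 4)/(5m + 8) + 9/5| < ε whenever m > (92/25)/ε.
Take N = (92/25)/ε. If m > N then |(-9m + 4)/(5m + 8) + 9/5| ≤ (92/25)/m < ε.

N = (92/25)/ε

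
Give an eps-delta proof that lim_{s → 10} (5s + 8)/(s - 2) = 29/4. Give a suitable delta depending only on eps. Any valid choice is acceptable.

Let eps > 0. We want delta > 0 with 0 < |s − 10| < delta ⇒ |(5s + 8)/(s - 2) − (29/4)| < eps.
Combining over a common denominator, (5s + 8)/(s - 2) − (29/4) = [(5s + 8)·8 − 58·(s - 2)] / [8·(s - 2)] = -18(s − 10) / (8(s - 2)).
So |(5s + 8)/(s - 2) − (29/4)| = 18|s − 10| / (8·|s − 2|).
Require delta ≤ 4, so |s − 2| ≥ |8| − |s − 10| > 8 − 4 = 4.
Hence |(5s + 8)/(s - 2) − (29/4)| < 18|s − 10|/(8·4) = (9/16)|s − 10|, which is < eps once |s − 10| < (16/9)eps.
Take delta = min(4, (16/9)eps). Then 0 < |s − 10| < delta forces both bounds, so |(5s + 8)/(s - 2) − (29/4)| < eps.

delta = min(4, (16/9)eps)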